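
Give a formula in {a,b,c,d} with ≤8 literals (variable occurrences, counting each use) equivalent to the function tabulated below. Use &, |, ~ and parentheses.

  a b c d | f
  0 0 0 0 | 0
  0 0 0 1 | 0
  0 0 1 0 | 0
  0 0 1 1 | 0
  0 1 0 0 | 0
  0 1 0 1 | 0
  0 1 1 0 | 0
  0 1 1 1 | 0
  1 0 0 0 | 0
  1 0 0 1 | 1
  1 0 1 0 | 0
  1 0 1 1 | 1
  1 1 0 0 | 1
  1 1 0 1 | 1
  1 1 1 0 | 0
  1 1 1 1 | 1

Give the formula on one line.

  ~c = 1100110011001100
  (~c & b) = 0000110000001100
  ~a = 1111111100000000
  (a & d) = 0000000001010101
  (~a | (a & d)) = 1111111101010101
  ((~a | (a & d)) & a) = 0000000001010101
  ((~c & b) | ((~a | (a & d)) & a)) = 0000110001011101
  (a & ((~c & b) | ((~a | (a & d)) & a))) = 0000000001011101

(a & ((~c & b) | ((~a | (a & d)) & a)))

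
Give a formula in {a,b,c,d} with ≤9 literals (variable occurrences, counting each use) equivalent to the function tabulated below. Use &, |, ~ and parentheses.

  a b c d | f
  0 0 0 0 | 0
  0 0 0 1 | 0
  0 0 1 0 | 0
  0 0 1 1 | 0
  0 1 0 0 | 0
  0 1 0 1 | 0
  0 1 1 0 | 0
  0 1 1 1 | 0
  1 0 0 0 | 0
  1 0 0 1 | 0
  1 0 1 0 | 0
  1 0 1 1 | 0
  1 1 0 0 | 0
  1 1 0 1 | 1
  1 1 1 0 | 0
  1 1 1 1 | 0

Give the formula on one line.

((d & a) & ((~c | ~a) & ((b | ~d) | (a & c))))

  (d & a) = 0000000001010101
  ~c = 1100110011001100
  ~a = 1111111100000000
  (~c | ~a) = 1111111111001100
  ~d = 1010101010101010
  (b | ~d) = 1010111110101111
  (a & c) = 0000000000110011
  ((b | ~d) | (a & c)) = 1010111110111111
  ((~c | ~a) & ((b | ~d) | (a & c))) = 1010111110001100
  ((d & a) & ((~c | ~a) & ((b | ~d) | (a & c)))) = 0000000000000100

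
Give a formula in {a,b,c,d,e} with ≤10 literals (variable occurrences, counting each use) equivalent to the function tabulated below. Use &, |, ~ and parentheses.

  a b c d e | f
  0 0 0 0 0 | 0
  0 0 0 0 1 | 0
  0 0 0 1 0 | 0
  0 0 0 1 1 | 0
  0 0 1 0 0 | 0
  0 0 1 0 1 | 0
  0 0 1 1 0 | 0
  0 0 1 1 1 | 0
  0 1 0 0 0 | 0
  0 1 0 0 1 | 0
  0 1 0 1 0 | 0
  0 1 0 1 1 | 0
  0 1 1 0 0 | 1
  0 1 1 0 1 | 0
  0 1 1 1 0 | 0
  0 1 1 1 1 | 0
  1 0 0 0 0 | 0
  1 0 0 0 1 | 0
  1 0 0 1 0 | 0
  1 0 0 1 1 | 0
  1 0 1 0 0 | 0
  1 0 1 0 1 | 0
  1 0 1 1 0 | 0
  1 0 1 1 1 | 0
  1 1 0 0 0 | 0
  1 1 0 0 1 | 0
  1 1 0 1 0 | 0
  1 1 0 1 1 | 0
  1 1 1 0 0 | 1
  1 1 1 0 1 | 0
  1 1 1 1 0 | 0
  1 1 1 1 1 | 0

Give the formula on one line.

((b & ~d) & (c & ((a & ~b) | ((~e & c) & (~d | b)))))

  ~d = 11001100110011001100110011001100
  (b & ~d) = 00000000110011000000000011001100
  ~b = 11111111000000001111111100000000
  (a & ~b) = 00000000000000001111111100000000
  ~e = 10101010101010101010101010101010
  (~e & c) = 00001010000010100000101000001010
  (~d | b) = 11001100111111111100110011111111
  ((~e & c) & (~d | b)) = 00001000000010100000100000001010
  ((a & ~b) | ((~e & c) & (~d | b))) = 00001000000010101111111100001010
  (c & ((a & ~b) | ((~e & c) & (~d | b)))) = 00001000000010100000111100001010
  ((b & ~d) & (c & ((a & ~b) | ((~e & c) & (~d | b))))) = 00000000000010000000000000001000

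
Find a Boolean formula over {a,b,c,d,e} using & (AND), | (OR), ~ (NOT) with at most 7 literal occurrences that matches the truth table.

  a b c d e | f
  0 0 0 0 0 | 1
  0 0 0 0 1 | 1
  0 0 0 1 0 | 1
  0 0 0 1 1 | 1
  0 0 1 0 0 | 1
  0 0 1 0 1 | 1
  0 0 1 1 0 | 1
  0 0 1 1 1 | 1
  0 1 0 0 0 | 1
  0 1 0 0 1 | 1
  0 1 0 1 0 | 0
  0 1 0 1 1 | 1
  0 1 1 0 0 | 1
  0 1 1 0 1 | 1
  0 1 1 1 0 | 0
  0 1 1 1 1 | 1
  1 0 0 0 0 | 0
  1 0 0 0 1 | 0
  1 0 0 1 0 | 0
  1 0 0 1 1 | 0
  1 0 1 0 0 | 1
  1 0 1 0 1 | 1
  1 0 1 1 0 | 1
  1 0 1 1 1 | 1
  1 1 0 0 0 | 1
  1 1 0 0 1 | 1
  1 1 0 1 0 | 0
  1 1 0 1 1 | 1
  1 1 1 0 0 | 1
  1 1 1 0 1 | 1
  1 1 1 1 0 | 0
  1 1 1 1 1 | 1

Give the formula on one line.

((~a | (c | b)) & ((~d | e) | ~b))

  ~a = 11111111111111110000000000000000
  (c | b) = 00001111111111110000111111111111
  (~a | (c | b)) = 11111111111111110000111111111111
  ~d = 11001100110011001100110011001100
  (~d | e) = 11011101110111011101110111011101
  ~b = 11111111000000001111111100000000
  ((~d | e) | ~b) = 11111111110111011111111111011101
  ((~a | (c | b)) & ((~d | e) | ~b)) = 11111111110111010000111111011101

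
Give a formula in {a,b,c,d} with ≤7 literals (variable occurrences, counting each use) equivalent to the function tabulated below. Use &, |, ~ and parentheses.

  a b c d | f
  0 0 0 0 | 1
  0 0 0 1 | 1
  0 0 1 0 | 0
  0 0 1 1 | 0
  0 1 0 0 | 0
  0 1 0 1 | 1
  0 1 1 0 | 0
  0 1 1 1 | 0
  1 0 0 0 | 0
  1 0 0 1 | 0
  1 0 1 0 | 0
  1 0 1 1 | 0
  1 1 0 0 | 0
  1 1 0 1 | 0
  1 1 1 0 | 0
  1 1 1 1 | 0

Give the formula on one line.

  ~b = 1111000011110000
  (d | ~b) = 1111010111110101
  (c & d) = 0001000100010001
  ~a = 1111111100000000
  ((c & d) | ~a) = 1111111100010001
  ~c = 1100110011001100
  (((c & d) | ~a) & ~c) = 1100110000000000
  ((d | ~b) & (((c & d) | ~a) & ~c)) = 1100010000000000

((d | ~b) & (((c & d) | ~a) & ~c))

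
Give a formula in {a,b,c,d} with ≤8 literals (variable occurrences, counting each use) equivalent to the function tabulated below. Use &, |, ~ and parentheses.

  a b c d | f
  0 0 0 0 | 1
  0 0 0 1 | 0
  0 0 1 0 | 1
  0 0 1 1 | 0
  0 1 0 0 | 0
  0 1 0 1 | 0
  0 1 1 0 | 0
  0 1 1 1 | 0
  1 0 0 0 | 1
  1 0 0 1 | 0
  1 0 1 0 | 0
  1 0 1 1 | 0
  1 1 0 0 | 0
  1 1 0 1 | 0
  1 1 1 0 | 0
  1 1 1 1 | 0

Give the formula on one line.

  ~b = 1111000011110000
  ~d = 1010101010101010
  (~b & ~d) = 1010000010100000
  (b & d) = 0000010100000101
  ~c = 1100110011001100
  (~b & ~c) = 1100000011000000
  ((b & d) | (~b & ~c)) = 1100010111000101
  ~a = 1111111100000000
  (b | ~a) = 1111111100001111
  (((b & d) | (~b & ~c)) | (b | ~a)) = 1111111111001111
  ((~b & ~d) & (((b & d) | (~b & ~c)) | (b | ~a))) = 1010000010000000

((~b & ~d) & (((b & d) | (~b & ~c)) | (b | ~a)))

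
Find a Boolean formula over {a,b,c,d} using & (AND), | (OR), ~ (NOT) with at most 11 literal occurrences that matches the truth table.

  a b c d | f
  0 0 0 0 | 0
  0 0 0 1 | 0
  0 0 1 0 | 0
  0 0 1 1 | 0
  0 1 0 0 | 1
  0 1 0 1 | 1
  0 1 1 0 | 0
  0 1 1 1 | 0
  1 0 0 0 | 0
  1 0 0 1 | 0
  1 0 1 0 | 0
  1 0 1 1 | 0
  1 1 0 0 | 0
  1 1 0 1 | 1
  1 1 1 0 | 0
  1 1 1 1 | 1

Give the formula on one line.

  ~a = 1111111100000000
  (d | ~a) = 1111111101010101
  ~c = 1100110011001100
  (b & ~c) = 0000110000001100
  ((b & ~c) | a) = 0000110011111111
  (b | ~a) = 1111111100001111
  ((b | ~a) & ~c) = 1100110000001100
  (((b & ~c) | a) | ((b | ~a) & ~c)) = 1100110011111111
  ((((b & ~c) | a) | ((b | ~a) & ~c)) & b) = 0000110000001111
  ((d | ~a) & ((((b & ~c) | a) | ((b | ~a) & ~c)) & b)) = 0000110000000101

((d | ~a) & ((((b & ~c) | a) | ((b | ~a) & ~c)) & b))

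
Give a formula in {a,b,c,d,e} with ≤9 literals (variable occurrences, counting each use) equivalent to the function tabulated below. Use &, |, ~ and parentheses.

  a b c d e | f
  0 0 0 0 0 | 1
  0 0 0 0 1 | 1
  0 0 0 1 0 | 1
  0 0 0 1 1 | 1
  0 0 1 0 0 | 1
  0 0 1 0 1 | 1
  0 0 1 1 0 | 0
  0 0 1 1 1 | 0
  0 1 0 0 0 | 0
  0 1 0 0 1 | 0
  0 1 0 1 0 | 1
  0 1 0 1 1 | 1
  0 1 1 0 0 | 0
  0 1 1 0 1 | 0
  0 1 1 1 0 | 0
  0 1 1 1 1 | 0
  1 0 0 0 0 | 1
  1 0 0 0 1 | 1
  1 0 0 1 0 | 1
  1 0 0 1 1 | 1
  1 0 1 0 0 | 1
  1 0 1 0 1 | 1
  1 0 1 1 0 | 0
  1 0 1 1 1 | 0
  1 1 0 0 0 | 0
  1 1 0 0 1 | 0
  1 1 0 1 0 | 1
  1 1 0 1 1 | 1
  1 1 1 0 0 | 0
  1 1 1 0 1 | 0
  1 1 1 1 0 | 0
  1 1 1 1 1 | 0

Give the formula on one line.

(((~d & ((~c & b) | ~b)) & ~b) | (~c & (d | (~e & c))))

  ~d = 11001100110011001100110011001100
  ~c = 11110000111100001111000011110000
  (~c & b) = 00000000111100000000000011110000
  ~b = 11111111000000001111111100000000
  ((~c & b) | ~b) = 11111111111100001111111111110000
  (~d & ((~c & b) | ~b)) = 11001100110000001100110011000000
  ((~d & ((~c & b) | ~b)) & ~b) = 11001100000000001100110000000000
  ~e = 10101010101010101010101010101010
  (~e & c) = 00001010000010100000101000001010
  (d | (~e & c)) = 00111011001110110011101100111011
  (~c & (d | (~e & c))) = 00110000001100000011000000110000
  (((~d & ((~c & b) | ~b)) & ~b) | (~c & (d | (~e & c)))) = 11111100001100001111110000110000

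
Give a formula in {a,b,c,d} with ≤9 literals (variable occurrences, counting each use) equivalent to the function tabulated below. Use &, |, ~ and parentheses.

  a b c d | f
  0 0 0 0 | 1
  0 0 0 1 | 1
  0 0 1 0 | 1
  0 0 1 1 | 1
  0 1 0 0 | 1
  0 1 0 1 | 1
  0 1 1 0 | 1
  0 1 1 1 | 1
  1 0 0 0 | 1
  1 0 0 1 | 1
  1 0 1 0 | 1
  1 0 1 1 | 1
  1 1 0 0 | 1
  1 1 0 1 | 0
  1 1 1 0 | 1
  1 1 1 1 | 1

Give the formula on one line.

(((~c & ~a) | (c & a)) | ((~b | ~a) | (~c & ~d)))

  ~c = 1100110011001100
  ~a = 1111111100000000
  (~c & ~a) = 1100110000000000
  (c & a) = 0000000000110011
  ((~c & ~a) | (c & a)) = 1100110000110011
  ~b = 1111000011110000
  (~b | ~a) = 1111111111110000
  ~d = 1010101010101010
  (~c & ~d) = 1000100010001000
  ((~b | ~a) | (~c & ~d)) = 1111111111111000
  (((~c & ~a) | (c & a)) | ((~b | ~a) | (~c & ~d))) = 1111111111111011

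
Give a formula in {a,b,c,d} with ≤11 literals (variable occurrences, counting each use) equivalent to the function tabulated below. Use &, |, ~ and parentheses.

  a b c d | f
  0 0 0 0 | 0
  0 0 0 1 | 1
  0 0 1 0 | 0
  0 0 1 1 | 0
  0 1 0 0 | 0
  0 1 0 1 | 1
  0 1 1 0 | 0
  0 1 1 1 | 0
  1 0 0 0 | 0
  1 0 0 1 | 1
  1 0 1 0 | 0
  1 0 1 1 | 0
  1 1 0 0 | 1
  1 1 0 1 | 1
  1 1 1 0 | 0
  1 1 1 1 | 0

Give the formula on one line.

  ~a = 1111111100000000
  (b | ~a) = 1111111100001111
  ~b = 1111000011110000
  (~b & d) = 0101000001010000
  ((b | ~a) | (~b & d)) = 1111111101011111
  (d & ~a) = 0101010100000000
  ((d & ~a) | a) = 0101010111111111
  ~c = 1100110011001100
  (((d & ~a) | a) & ~c) = 0100010011001100
  (((b | ~a) | (~b & d)) & (((d & ~a) | a) & ~c)) = 0100010001001100

(((b | ~a) | (~b & d)) & (((d & ~a) | a) & ~c))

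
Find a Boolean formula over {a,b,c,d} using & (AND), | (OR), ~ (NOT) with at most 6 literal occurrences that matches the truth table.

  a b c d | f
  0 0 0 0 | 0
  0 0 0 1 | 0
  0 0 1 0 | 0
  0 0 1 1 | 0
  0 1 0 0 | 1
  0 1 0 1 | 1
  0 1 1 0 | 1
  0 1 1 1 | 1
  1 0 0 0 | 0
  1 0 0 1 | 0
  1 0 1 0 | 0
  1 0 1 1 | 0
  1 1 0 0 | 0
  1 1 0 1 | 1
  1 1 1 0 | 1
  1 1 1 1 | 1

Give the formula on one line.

(b & ((d | ~a) | c))

  ~a = 1111111100000000
  (d | ~a) = 1111111101010101
  ((d | ~a) | c) = 1111111101110111
  (b & ((d | ~a) | c)) = 0000111100000111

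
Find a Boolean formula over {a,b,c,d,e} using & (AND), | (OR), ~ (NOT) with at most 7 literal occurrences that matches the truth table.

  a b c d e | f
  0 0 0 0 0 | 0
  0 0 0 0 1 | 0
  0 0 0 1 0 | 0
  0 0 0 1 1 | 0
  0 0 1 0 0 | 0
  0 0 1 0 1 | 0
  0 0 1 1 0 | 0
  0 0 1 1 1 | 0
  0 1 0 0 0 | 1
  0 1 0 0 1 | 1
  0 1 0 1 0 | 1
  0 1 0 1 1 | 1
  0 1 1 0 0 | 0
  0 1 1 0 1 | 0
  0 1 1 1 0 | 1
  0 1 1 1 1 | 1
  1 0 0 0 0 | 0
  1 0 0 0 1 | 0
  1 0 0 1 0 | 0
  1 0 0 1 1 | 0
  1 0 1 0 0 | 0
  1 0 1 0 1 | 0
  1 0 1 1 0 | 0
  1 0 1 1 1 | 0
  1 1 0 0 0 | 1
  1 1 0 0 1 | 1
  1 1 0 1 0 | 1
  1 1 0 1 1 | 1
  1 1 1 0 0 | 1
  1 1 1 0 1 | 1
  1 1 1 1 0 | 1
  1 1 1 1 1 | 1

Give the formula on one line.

((a | ((~b | d) | ~c)) & b)

  ~b = 11111111000000001111111100000000
  (~b | d) = 11111111001100111111111100110011
  ~c = 11110000111100001111000011110000
  ((~b | d) | ~c) = 11111111111100111111111111110011
  (a | ((~b | d) | ~c)) = 11111111111100111111111111111111
  ((a | ((~b | d) | ~c)) & b) = 00000000111100110000000011111111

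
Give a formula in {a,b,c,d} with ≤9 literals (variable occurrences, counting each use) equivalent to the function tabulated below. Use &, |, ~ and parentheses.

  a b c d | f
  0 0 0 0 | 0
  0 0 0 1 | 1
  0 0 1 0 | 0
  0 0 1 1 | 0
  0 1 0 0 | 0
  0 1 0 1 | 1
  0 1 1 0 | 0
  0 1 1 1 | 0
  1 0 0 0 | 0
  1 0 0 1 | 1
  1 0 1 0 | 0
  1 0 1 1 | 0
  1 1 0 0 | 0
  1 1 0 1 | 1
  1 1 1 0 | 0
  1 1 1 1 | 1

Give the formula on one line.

  (b & c) = 0000001100000011
  ((b & c) & a) = 0000000000000011
  ~d = 1010101010101010
  ~b = 1111000011110000
  (~d | ~b) = 1111101011111010
  ~a = 1111111100000000
  ((~d | ~b) & ~a) = 1111101000000000
  (b & ((~d | ~b) & ~a)) = 0000101000000000
  ~c = 1100110011001100
  ((b & ((~d | ~b) & ~a)) | ~c) = 1100111011001100
  (((b & c) & a) | ((b & ((~d | ~b) & ~a)) | ~c)) = 1100111011001111
  (d & (((b & c) & a) | ((b & ((~d | ~b) & ~a)) | ~c))) = 0100010001000101

(d & (((b & c) & a) | ((b & ((~d | ~b) & ~a)) | ~c)))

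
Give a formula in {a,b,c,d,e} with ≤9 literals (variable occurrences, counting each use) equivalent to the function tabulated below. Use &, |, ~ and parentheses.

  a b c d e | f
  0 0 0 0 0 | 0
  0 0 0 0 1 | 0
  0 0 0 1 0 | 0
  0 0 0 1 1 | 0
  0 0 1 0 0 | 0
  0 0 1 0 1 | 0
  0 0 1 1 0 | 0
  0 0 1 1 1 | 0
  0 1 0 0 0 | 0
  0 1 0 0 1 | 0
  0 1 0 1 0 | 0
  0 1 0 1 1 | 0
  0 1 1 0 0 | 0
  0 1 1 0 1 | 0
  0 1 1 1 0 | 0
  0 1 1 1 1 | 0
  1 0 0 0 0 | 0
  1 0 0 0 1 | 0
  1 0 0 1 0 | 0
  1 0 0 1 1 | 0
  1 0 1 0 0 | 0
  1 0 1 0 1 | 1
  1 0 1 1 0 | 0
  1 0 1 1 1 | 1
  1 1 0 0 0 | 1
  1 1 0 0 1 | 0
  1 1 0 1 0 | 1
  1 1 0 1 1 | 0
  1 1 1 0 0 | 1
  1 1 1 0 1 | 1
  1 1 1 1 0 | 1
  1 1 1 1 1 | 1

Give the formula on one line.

((c | ~e) & (((~a & ~e) | (e | b)) & a))

  ~e = 10101010101010101010101010101010
  (c | ~e) = 10101111101011111010111110101111
  ~a = 11111111111111110000000000000000
  (~a & ~e) = 10101010101010100000000000000000
  (e | b) = 01010101111111110101010111111111
  ((~a & ~e) | (e | b)) = 11111111111111110101010111111111
  (((~a & ~e) | (e | b)) & a) = 00000000000000000101010111111111
  ((c | ~e) & (((~a & ~e) | (e | b)) & a)) = 00000000000000000000010110101111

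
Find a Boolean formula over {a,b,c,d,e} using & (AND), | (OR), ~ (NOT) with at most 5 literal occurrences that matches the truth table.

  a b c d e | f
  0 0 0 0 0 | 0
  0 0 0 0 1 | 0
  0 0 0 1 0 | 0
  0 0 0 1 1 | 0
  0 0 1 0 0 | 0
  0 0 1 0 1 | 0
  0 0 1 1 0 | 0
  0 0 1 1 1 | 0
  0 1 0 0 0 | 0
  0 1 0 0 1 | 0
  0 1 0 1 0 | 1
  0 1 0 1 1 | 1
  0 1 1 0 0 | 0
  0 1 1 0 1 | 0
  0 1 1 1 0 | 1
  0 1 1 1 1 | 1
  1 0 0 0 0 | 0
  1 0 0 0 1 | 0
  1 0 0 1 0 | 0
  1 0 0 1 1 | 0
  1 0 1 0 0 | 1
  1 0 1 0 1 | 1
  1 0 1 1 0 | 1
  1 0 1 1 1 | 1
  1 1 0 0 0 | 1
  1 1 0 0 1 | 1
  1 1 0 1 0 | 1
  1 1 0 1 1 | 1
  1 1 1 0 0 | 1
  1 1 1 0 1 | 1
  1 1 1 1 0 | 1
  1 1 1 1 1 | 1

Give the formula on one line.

  (c & a) = 00000000000000000000111100001111
  (d | a) = 00110011001100111111111111111111
  (b & (d | a)) = 00000000001100110000000011111111
  ((c & a) | (b & (d | a))) = 00000000001100110000111111111111

((c & a) | (b & (d | a)))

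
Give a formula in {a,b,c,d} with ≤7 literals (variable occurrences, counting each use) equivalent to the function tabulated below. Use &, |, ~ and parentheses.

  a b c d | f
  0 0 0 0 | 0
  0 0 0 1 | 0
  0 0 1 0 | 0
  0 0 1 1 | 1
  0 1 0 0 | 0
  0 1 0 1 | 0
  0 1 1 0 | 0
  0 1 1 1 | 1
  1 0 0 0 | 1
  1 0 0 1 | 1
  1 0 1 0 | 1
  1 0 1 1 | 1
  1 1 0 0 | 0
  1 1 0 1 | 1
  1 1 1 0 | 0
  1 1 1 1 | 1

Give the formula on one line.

((a & (~b | d)) | (d & c))

  ~b = 1111000011110000
  (~b | d) = 1111010111110101
  (a & (~b | d)) = 0000000011110101
  (d & c) = 0001000100010001
  ((a & (~b | d)) | (d & c)) = 0001000111110101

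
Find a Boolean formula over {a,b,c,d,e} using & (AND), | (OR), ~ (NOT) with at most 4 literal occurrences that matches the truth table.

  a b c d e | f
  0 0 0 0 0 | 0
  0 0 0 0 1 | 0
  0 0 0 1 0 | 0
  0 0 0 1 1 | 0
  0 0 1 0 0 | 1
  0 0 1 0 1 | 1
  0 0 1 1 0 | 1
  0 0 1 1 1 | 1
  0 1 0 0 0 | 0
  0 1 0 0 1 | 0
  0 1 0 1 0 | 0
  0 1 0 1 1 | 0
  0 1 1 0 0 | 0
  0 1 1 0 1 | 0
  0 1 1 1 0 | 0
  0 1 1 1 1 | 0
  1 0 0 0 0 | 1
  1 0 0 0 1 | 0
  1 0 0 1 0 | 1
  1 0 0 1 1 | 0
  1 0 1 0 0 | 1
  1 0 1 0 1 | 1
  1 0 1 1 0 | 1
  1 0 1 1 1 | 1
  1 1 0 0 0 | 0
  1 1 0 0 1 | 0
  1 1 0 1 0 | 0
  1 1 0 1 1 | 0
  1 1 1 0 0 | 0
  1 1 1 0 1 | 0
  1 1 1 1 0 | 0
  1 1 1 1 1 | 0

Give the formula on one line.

  ~e = 10101010101010101010101010101010
  (a & ~e) = 00000000000000001010101010101010
  ((a & ~e) | c) = 00001111000011111010111110101111
  ~b = 11111111000000001111111100000000
  (((a & ~e) | c) & ~b) = 00001111000000001010111100000000

(((a & ~e) | c) & ~b)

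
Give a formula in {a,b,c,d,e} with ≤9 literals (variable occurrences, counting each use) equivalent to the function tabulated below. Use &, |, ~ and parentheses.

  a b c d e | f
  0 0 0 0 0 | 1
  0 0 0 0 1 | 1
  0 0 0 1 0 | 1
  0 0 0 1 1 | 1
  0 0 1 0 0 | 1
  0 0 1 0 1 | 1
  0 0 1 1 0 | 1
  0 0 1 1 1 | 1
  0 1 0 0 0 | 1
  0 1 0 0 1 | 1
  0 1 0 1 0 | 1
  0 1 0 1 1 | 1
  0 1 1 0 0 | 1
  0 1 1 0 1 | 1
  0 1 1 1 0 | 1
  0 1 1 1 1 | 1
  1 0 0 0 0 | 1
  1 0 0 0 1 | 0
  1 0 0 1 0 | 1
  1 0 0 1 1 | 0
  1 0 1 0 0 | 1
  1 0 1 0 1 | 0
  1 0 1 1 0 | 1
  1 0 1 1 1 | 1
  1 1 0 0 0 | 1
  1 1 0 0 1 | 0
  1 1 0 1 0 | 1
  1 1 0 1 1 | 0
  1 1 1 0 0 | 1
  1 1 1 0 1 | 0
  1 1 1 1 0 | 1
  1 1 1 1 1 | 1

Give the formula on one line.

(~a | ((c & (e & (d & a))) | ~e))

  ~a = 11111111111111110000000000000000
  (d & a) = 00000000000000000011001100110011
  (e & (d & a)) = 00000000000000000001000100010001
  (c & (e & (d & a))) = 00000000000000000000000100000001
  ~e = 10101010101010101010101010101010
  ((c & (e & (d & a))) | ~e) = 10101010101010101010101110101011
  (~a | ((c & (e & (d & a))) | ~e)) = 11111111111111111010101110101011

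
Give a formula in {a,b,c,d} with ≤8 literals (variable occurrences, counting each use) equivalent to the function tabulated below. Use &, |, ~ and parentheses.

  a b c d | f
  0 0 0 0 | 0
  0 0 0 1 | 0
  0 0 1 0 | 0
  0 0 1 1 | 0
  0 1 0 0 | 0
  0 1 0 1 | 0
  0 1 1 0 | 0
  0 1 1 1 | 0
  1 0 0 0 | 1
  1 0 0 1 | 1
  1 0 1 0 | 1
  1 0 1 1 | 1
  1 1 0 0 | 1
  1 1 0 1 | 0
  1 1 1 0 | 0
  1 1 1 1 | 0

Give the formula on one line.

  ~a = 1111111100000000
  ~b = 1111000011110000
  ~d = 1010101010101010
  (~b | ~d) = 1111101011111010
  (~a | (~b | ~d)) = 1111111111111010
  (c | (~a | (~b | ~d))) = 1111111111111011
  ~c = 1100110011001100
  (b & ~c) = 0000110000001100
  ((b & ~c) | ~b) = 1111110011111100
  (a & ((b & ~c) | ~b)) = 0000000011111100
  ((c | (~a | (~b | ~d))) & (a & ((b & ~c) | ~b))) = 0000000011111000

((c | (~a | (~b | ~d))) & (a & ((b & ~c) | ~b)))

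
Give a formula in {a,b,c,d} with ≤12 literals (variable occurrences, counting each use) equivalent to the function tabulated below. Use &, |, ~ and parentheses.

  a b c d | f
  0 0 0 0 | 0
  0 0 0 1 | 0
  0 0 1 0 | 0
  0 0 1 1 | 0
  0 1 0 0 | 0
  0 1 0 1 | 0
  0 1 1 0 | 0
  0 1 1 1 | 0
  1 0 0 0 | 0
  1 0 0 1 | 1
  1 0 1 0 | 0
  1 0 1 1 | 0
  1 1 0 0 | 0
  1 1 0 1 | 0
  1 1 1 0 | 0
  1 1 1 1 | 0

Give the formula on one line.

  ~c = 1100110011001100
  ~d = 1010101010101010
  (~c | ~d) = 1110111011101110
  ~b = 1111000011110000
  (d & ~b) = 0101000001010000
  ((~c | ~d) & (d & ~b)) = 0100000001000000
  (((~c | ~d) & (d & ~b)) | ~d) = 1110101011101010
  (c | a) = 0011001111111111
  (~c & d) = 0100010001000100
  ((c | a) & (~c & d)) = 0000000001000100
  ((((~c | ~d) & (d & ~b)) | ~d) & ((c | a) & (~c & d))) = 0000000001000000

((((~c | ~d) & (d & ~b)) | ~d) & ((c | a) & (~c & d)))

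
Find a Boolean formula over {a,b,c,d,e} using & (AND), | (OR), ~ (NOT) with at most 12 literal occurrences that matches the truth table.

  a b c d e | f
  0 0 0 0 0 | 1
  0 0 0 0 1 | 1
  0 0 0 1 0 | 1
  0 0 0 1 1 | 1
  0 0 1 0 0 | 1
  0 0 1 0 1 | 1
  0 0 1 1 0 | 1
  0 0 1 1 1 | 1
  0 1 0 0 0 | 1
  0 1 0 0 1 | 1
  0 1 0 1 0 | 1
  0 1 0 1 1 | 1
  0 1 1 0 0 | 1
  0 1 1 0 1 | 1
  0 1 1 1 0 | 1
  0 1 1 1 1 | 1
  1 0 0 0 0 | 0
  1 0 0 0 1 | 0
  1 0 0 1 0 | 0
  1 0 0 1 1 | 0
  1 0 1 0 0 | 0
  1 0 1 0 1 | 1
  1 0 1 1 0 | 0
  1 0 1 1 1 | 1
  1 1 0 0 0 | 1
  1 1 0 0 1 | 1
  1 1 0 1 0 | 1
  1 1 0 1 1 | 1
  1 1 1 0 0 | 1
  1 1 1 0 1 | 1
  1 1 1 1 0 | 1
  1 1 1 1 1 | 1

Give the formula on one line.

(((d & (b | (c & ~d))) | (~a | (e & c))) | (a & b))

  ~d = 11001100110011001100110011001100
  (c & ~d) = 00001100000011000000110000001100
  (b | (c & ~d)) = 00001100111111110000110011111111
  (d & (b | (c & ~d))) = 00000000001100110000000000110011
  ~a = 11111111111111110000000000000000
  (e & c) = 00000101000001010000010100000101
  (~a | (e & c)) = 11111111111111110000010100000101
  ((d & (b | (c & ~d))) | (~a | (e & c))) = 11111111111111110000010100110111
  (a & b) = 00000000000000000000000011111111
  (((d & (b | (c & ~d))) | (~a | (e & c))) | (a & b)) = 11111111111111110000010111111111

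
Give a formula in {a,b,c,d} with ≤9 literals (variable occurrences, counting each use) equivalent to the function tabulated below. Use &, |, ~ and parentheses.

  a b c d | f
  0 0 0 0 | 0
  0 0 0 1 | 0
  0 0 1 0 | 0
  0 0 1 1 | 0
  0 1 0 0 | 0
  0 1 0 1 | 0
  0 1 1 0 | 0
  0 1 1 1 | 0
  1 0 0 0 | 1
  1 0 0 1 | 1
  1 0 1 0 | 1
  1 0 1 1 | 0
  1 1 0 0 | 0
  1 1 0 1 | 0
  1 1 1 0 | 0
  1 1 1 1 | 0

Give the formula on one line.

(((b & a) | (~d | ((b & ~a) | ~c))) & (~b & a))

  (b & a) = 0000000000001111
  ~d = 1010101010101010
  ~a = 1111111100000000
  (b & ~a) = 0000111100000000
  ~c = 1100110011001100
  ((b & ~a) | ~c) = 1100111111001100
  (~d | ((b & ~a) | ~c)) = 1110111111101110
  ((b & a) | (~d | ((b & ~a) | ~c))) = 1110111111101111
  ~b = 1111000011110000
  (~b & a) = 0000000011110000
  (((b & a) | (~d | ((b & ~a) | ~c))) & (~b & a)) = 0000000011100000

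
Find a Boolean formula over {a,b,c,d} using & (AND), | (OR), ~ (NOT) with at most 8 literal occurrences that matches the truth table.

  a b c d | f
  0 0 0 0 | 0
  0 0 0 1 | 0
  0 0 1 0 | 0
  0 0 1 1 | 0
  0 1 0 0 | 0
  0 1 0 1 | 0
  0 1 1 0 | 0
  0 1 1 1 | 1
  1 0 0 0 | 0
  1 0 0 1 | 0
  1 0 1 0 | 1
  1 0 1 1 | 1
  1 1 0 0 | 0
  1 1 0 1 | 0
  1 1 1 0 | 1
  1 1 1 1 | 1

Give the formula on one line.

((b & ((a | d) & c)) | (a & (c | ~a)))

  (a | d) = 0101010111111111
  ((a | d) & c) = 0001000100110011
  (b & ((a | d) & c)) = 0000000100000011
  ~a = 1111111100000000
  (c | ~a) = 1111111100110011
  (a & (c | ~a)) = 0000000000110011
  ((b & ((a | d) & c)) | (a & (c | ~a))) = 0000000100110011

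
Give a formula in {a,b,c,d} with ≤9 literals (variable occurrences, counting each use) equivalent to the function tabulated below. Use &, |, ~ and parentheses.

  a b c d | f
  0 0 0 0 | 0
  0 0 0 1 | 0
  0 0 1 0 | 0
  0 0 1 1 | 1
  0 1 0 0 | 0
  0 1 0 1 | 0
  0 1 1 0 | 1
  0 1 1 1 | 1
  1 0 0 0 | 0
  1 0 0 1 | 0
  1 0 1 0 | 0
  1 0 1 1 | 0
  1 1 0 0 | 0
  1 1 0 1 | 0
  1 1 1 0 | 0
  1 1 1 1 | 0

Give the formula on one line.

  ~a = 1111111100000000
  (~a & c) = 0011001100000000
  ~b = 1111000011110000
  (~b & c) = 0011000000110000
  ((~b & c) & a) = 0000000000110000
  (b | d) = 0101111101011111
  (((~b & c) & a) | (b | d)) = 0101111101111111
  ((~a & c) & (((~b & c) & a) | (b | d))) = 0001001100000000

((~a & c) & (((~b & c) & a) | (b | d)))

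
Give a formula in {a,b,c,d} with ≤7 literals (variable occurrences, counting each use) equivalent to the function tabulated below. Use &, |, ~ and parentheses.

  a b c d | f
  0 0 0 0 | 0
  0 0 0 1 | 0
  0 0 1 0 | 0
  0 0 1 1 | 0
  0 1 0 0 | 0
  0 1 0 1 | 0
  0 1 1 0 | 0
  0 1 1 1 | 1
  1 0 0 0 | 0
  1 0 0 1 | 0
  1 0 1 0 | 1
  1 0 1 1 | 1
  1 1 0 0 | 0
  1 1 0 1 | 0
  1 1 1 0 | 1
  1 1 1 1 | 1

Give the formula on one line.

  (a & c) = 0000000000110011
  (b & c) = 0000001100000011
  ((b & c) & d) = 0000000100000001
  ((a & c) | ((b & c) & d)) = 0000000100110011

((a & c) | ((b & c) & d))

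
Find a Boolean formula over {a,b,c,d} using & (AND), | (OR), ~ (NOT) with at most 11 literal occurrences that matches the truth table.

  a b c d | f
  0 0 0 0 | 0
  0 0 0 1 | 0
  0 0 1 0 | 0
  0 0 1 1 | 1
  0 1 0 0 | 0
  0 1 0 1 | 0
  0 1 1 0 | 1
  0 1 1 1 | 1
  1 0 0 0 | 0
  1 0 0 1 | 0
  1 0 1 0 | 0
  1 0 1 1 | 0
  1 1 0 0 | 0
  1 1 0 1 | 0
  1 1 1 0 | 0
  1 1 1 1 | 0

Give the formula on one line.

(((((a | b) | d) & ~a) & ((d & ~a) | c)) & c)

  (a | b) = 0000111111111111
  ((a | b) | d) = 0101111111111111
  ~a = 1111111100000000
  (((a | b) | d) & ~a) = 0101111100000000
  (d & ~a) = 0101010100000000
  ((d & ~a) | c) = 0111011100110011
  ((((a | b) | d) & ~a) & ((d & ~a) | c)) = 0101011100000000
  (((((a | b) | d) & ~a) & ((d & ~a) | c)) & c) = 0001001100000000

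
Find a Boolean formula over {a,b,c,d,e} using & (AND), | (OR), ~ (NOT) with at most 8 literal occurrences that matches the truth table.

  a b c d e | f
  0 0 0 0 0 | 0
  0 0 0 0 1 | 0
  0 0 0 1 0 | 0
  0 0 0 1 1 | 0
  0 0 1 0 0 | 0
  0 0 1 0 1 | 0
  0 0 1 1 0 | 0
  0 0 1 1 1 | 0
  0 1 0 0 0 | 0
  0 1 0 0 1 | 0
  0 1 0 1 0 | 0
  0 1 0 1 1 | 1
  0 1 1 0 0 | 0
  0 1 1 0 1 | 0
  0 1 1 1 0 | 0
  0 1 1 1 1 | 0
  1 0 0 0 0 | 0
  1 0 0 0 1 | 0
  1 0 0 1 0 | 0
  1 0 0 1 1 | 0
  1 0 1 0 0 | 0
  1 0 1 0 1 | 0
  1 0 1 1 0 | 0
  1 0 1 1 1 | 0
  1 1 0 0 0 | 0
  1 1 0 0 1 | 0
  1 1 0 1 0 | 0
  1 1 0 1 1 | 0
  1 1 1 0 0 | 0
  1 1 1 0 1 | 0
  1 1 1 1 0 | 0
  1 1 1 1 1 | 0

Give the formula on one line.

  ~a = 11111111111111110000000000000000
  (~a & d) = 00110011001100110000000000000000
  (b & (~a & d)) = 00000000001100110000000000000000
  ~c = 11110000111100001111000011110000
  (b & e) = 00000000010101010000000001010101
  (~c & (b & e)) = 00000000010100000000000001010000
  ((b & (~a & d)) & (~c & (b & e))) = 00000000000100000000000000000000

((b & (~a & d)) & (~c & (b & e)))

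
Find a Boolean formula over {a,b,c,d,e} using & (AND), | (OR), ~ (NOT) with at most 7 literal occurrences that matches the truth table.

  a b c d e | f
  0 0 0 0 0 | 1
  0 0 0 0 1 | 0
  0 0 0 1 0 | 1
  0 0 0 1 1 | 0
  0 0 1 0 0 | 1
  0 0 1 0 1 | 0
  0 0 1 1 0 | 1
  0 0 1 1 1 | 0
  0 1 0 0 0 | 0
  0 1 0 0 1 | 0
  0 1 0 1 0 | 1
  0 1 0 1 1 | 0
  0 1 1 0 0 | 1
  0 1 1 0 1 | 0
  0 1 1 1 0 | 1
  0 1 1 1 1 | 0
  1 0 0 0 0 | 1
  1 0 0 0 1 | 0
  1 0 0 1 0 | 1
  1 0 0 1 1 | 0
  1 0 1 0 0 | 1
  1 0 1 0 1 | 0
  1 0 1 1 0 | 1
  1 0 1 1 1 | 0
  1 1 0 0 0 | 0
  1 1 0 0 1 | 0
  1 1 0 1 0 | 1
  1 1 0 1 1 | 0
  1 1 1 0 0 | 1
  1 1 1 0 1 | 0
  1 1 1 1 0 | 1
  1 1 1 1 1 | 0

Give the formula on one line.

(~e & (d | (~b | c)))

  ~e = 10101010101010101010101010101010
  ~b = 11111111000000001111111100000000
  (~b | c) = 11111111000011111111111100001111
  (d | (~b | c)) = 11111111001111111111111100111111
  (~e & (d | (~b | c))) = 10101010001010101010101000101010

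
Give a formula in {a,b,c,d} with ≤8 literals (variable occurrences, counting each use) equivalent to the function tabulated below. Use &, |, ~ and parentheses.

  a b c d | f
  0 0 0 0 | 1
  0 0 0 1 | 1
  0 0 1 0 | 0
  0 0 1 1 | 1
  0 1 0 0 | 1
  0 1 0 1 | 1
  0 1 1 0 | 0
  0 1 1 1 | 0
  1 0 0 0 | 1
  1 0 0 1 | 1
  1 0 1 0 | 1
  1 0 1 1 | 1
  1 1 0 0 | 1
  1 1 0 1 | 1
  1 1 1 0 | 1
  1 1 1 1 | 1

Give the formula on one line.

((d & (a | (~d | ~b))) | (a | ~c))

  ~d = 1010101010101010
  ~b = 1111000011110000
  (~d | ~b) = 1111101011111010
  (a | (~d | ~b)) = 1111101011111111
  (d & (a | (~d | ~b))) = 0101000001010101
  ~c = 1100110011001100
  (a | ~c) = 1100110011111111
  ((d & (a | (~d | ~b))) | (a | ~c)) = 1101110011111111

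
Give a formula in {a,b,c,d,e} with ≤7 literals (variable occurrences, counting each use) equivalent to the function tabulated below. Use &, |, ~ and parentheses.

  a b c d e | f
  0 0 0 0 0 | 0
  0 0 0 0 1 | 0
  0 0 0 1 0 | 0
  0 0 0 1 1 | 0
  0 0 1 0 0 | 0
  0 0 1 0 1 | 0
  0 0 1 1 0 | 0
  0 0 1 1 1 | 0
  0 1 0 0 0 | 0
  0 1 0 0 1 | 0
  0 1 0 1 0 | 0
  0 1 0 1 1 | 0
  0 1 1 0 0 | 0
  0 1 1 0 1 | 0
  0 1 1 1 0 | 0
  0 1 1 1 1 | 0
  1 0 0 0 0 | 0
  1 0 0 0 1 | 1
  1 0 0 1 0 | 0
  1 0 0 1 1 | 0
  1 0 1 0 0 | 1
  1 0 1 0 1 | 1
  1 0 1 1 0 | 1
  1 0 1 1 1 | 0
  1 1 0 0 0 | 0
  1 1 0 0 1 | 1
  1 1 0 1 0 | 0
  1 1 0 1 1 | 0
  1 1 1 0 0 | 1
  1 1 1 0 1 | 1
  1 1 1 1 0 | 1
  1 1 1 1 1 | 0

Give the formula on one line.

((((d & ~e) | (~d | ~a)) & a) & (c | e))

  ~e = 10101010101010101010101010101010
  (d & ~e) = 00100010001000100010001000100010
  ~d = 11001100110011001100110011001100
  ~a = 11111111111111110000000000000000
  (~d | ~a) = 11111111111111111100110011001100
  ((d & ~e) | (~d | ~a)) = 11111111111111111110111011101110
  (((d & ~e) | (~d | ~a)) & a) = 00000000000000001110111011101110
  (c | e) = 01011111010111110101111101011111
  ((((d & ~e) | (~d | ~a)) & a) & (c | e)) = 00000000000000000100111001001110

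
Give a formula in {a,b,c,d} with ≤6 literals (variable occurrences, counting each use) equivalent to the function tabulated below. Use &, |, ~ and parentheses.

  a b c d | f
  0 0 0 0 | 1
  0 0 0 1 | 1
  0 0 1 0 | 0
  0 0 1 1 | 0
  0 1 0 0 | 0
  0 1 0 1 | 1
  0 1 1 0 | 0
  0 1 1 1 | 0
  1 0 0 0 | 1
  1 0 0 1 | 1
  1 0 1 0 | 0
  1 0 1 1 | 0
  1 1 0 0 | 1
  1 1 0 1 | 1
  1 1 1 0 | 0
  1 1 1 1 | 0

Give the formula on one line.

  ~b = 1111000011110000
  (a | ~b) = 1111000011111111
  (d | (a | ~b)) = 1111010111111111
  ~c = 1100110011001100
  ((d | (a | ~b)) & ~c) = 1100010011001100

((d | (a | ~b)) & ~c)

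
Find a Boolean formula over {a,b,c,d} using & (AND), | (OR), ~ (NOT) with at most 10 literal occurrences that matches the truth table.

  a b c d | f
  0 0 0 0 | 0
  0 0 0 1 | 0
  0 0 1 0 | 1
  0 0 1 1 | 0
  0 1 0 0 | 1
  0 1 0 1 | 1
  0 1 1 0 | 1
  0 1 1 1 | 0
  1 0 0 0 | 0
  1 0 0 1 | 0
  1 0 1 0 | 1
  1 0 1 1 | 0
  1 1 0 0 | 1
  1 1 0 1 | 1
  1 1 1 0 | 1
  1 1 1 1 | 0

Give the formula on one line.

((b & ((b | d) & ~c)) | (((c & ~d) | (~d & b)) & c))

  (b | d) = 0101111101011111
  ~c = 1100110011001100
  ((b | d) & ~c) = 0100110001001100
  (b & ((b | d) & ~c)) = 0000110000001100
  ~d = 1010101010101010
  (c & ~d) = 0010001000100010
  (~d & b) = 0000101000001010
  ((c & ~d) | (~d & b)) = 0010101000101010
  (((c & ~d) | (~d & b)) & c) = 0010001000100010
  ((b & ((b | d) & ~c)) | (((c & ~d) | (~d & b)) & c)) = 0010111000101110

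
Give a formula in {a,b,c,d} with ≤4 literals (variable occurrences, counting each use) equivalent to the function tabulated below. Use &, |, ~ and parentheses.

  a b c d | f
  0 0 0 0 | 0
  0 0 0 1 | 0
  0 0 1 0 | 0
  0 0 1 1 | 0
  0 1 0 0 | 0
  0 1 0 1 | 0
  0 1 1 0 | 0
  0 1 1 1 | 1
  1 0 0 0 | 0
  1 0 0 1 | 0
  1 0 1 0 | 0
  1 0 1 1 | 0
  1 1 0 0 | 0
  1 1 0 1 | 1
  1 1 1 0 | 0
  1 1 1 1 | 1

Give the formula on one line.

  (c | a) = 0011001111111111
  ((c | a) & d) = 0001000101010101
  (b & ((c | a) & d)) = 0000000100000101

(b & ((c | a) & d))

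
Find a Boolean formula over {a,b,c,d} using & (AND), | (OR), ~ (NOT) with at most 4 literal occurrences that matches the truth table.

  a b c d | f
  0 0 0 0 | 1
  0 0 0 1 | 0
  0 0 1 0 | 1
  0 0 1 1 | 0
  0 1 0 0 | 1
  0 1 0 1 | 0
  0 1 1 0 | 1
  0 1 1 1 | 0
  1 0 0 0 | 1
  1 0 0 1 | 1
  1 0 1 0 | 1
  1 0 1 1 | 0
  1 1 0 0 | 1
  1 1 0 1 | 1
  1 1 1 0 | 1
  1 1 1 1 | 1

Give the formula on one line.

((a & (~c | b)) | ~d)

  ~c = 1100110011001100
  (~c | b) = 1100111111001111
  (a & (~c | b)) = 0000000011001111
  ~d = 1010101010101010
  ((a & (~c | b)) | ~d) = 1010101011101111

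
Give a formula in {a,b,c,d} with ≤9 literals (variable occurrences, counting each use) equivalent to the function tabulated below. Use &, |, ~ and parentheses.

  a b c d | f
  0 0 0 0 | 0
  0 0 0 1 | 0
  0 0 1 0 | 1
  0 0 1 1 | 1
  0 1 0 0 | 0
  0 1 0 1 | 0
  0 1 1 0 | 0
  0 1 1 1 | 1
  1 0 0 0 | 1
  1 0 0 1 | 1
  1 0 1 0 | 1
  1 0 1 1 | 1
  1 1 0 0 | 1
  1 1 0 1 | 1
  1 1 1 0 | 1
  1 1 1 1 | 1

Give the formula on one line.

  (b & c) = 0000001100000011
  ((b & c) & d) = 0000000100000001
  ~c = 1100110011001100
  ~b = 1111000011110000
  (~c | ~b) = 1111110011111100
  (c & (~c | ~b)) = 0011000000110000
  (((b & c) & d) | (c & (~c | ~b))) = 0011000100110001
  (a | (((b & c) & d) | (c & (~c | ~b)))) = 0011000111111111

(a | (((b & c) & d) | (c & (~c | ~b))))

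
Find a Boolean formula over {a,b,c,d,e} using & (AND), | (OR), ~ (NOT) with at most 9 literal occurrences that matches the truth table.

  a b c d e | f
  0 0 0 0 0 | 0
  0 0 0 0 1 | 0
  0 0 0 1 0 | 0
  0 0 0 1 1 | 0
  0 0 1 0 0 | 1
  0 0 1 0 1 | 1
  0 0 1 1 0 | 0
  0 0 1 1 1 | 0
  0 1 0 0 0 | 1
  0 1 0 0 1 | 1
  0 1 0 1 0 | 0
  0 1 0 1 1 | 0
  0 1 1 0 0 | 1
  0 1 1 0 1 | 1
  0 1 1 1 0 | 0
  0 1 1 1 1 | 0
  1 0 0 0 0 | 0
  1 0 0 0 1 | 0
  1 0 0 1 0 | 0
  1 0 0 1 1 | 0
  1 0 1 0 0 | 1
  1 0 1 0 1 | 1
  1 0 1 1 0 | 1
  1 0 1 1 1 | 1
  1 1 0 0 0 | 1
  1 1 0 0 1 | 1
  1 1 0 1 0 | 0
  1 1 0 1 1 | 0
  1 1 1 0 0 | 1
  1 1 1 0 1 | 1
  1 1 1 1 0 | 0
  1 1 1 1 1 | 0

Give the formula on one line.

(((~d | ~b) & ((~b | (~d | c)) & (~d | a))) & (b | c))

  ~d = 11001100110011001100110011001100
  ~b = 11111111000000001111111100000000
  (~d | ~b) = 11111111110011001111111111001100
  (~d | c) = 11001111110011111100111111001111
  (~b | (~d | c)) = 11111111110011111111111111001111
  (~d | a) = 11001100110011001111111111111111
  ((~b | (~d | c)) & (~d | a)) = 11001100110011001111111111001111
  ((~d | ~b) & ((~b | (~d | c)) & (~d | a))) = 11001100110011001111111111001100
  (b | c) = 00001111111111110000111111111111
  (((~d | ~b) & ((~b | (~d | c)) & (~d | a))) & (b | c)) = 00001100110011000000111111001100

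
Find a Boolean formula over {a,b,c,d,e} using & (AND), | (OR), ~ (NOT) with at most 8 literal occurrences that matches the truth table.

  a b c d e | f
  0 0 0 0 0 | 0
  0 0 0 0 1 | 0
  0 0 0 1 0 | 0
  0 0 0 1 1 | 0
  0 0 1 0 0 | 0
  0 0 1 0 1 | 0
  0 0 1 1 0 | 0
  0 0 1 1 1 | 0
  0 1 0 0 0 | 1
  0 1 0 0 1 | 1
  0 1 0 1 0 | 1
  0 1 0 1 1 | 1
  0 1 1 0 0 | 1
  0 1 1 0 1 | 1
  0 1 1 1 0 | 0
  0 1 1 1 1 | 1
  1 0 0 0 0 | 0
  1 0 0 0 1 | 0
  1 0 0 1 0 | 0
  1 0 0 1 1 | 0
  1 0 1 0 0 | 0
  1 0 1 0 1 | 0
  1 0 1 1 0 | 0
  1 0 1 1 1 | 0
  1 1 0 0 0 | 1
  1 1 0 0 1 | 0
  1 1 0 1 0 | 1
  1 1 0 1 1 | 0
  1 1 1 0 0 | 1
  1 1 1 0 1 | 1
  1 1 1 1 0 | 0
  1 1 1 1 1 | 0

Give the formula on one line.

  ~a = 11111111111111110000000000000000
  (e & ~a) = 01010101010101010000000000000000
  (c | d) = 00111111001111110011111100111111
  ~d = 11001100110011001100110011001100
  ((c | d) & ~d) = 00001100000011000000110000001100
  ~e = 10101010101010101010101010101010
  ~c = 11110000111100001111000011110000
  (~e & ~c) = 10100000101000001010000010100000
  (((c | d) & ~d) | (~e & ~c)) = 10101100101011001010110010101100
  ((e & ~a) | (((c | d) & ~d) | (~e & ~c))) = 11111101111111011010110010101100
  (((e & ~a) | (((c | d) & ~d) | (~e & ~c))) & b) = 00000000111111010000000010101100

(((e & ~a) | (((c | d) & ~d) | (~e & ~c))) & b)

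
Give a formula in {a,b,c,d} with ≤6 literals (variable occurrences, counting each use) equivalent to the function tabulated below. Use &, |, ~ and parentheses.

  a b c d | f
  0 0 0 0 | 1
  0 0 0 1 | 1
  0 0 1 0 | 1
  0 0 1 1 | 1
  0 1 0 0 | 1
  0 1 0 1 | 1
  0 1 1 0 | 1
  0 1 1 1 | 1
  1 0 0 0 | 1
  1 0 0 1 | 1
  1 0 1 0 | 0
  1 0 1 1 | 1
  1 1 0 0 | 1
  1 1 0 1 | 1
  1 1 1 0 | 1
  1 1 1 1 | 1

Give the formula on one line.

(((b | ~a) | ~c) | d)

  ~a = 1111111100000000
  (b | ~a) = 1111111100001111
  ~c = 1100110011001100
  ((b | ~a) | ~c) = 1111111111001111
  (((b | ~a) | ~c) | d) = 1111111111011111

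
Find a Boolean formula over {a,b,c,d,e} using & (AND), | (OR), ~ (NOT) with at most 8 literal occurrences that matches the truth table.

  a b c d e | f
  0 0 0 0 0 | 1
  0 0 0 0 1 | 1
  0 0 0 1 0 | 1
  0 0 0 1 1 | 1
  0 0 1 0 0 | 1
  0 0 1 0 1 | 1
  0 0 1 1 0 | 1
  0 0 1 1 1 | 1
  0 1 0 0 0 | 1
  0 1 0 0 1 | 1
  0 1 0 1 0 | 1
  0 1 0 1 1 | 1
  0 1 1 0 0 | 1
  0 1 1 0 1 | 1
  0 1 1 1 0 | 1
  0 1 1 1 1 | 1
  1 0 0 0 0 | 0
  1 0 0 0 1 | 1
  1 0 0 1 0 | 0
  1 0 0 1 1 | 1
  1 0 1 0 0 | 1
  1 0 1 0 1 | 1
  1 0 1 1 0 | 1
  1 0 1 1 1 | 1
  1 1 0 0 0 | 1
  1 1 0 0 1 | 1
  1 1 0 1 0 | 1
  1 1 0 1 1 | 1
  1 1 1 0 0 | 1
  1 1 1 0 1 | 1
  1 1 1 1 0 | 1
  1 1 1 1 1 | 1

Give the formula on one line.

  ~a = 11111111111111110000000000000000
  (c | ~a) = 11111111111111110000111100001111
  (b | (c | ~a)) = 11111111111111110000111111111111
  ~c = 11110000111100001111000011110000
  (~c & e) = 01010000010100000101000001010000
  ((b | (c | ~a)) | (~c & e)) = 11111111111111110101111111111111

((b | (c | ~a)) | (~c & e))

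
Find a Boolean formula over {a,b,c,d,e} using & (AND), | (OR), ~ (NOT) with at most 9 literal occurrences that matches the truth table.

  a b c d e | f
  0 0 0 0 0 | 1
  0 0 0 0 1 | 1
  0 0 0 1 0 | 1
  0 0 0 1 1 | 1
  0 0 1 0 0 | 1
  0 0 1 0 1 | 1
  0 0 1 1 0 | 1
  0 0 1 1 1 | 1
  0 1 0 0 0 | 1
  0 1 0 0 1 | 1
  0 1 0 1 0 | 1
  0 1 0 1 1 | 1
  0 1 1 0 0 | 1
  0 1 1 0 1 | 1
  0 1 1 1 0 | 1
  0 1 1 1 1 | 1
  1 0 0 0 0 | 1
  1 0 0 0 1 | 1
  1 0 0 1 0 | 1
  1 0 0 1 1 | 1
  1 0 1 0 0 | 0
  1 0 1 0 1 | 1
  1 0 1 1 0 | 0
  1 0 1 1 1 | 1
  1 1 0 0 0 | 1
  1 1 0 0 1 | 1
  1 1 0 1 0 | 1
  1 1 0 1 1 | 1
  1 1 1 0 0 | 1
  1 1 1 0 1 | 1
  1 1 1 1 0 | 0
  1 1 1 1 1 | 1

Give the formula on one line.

  ~e = 10101010101010101010101010101010
  (~e & c) = 00001010000010100000101000001010
  (b & (~e & c)) = 00000000000010100000000000001010
  ~d = 11001100110011001100110011001100
  (b & ~d) = 00000000110011000000000011001100
  ((b & (~e & c)) & (b & ~d)) = 00000000000010000000000000001000
  ~c = 11110000111100001111000011110000
  ~a = 11111111111111110000000000000000
  (~c | ~a) = 11111111111111111111000011110000
  (((b & (~e & c)) & (b & ~d)) | (~c | ~a)) = 11111111111111111111000011111000
  (e | (((b & (~e & c)) & (b & ~d)) | (~c | ~a))) = 11111111111111111111010111111101

(e | (((b & (~e & c)) & (b & ~d)) | (~c | ~a)))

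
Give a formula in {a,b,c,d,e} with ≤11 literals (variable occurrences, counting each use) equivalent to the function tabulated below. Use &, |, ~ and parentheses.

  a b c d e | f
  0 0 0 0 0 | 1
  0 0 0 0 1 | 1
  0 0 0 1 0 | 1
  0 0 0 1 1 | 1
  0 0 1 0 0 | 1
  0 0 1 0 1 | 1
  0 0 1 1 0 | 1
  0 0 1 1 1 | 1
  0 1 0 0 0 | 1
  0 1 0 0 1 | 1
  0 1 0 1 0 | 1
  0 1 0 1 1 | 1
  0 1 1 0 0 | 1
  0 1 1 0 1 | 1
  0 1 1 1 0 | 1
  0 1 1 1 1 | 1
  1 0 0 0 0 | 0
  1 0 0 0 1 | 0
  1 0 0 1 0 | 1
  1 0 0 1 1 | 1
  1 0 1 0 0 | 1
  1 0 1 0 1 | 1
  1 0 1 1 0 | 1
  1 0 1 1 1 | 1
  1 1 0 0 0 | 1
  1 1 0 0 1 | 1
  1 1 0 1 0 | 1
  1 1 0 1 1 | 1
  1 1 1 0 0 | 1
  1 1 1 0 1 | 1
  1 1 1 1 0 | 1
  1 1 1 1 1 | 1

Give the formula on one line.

  (c | b) = 00001111111111110000111111111111
  ~d = 11001100110011001100110011001100
  ~c = 11110000111100001111000011110000
  (~d | ~c) = 11111100111111001111110011111100
  (b | (~d | ~c)) = 11111100111111111111110011111111
  ~a = 11111111111111110000000000000000
  ((b | (~d | ~c)) & ~a) = 11111100111111110000000000000000
  (a & d) = 00000000000000000011001100110011
  (((b | (~d | ~c)) & ~a) | (a & d)) = 11111100111111110011001100110011
  ((c | b) | (((b | (~d | ~c)) & ~a) | (a & d))) = 11111111111111110011111111111111

((c | b) | (((b | (~d | ~c)) & ~a) | (a & d)))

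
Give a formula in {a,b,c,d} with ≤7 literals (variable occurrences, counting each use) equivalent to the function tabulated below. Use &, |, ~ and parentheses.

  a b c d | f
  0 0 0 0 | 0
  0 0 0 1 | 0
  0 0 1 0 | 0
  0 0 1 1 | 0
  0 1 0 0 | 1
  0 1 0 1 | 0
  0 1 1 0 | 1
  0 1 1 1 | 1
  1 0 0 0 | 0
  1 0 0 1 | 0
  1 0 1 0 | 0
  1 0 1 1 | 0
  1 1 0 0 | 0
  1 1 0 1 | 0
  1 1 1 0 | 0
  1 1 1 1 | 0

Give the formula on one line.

(~a & ((~d | c) & b))

  ~a = 1111111100000000
  ~d = 1010101010101010
  (~d | c) = 1011101110111011
  ((~d | c) & b) = 0000101100001011
  (~a & ((~d | c) & b)) = 0000101100000000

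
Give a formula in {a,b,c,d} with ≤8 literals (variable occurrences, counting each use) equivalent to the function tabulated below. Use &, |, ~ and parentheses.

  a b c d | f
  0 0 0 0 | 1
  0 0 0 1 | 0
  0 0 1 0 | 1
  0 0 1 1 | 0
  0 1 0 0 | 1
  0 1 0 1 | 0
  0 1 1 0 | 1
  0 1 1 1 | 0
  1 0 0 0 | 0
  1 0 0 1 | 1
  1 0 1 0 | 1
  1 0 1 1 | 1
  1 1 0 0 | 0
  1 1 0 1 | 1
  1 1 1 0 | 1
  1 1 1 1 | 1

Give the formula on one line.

  ~d = 1010101010101010
  (a | ~d) = 1010101011111111
  ~a = 1111111100000000
  (~a | d) = 1111111101010101
  ((~a | d) | c) = 1111111101110111
  ((a | ~d) & ((~a | d) | c)) = 1010101001110111

((a | ~d) & ((~a | d) | c))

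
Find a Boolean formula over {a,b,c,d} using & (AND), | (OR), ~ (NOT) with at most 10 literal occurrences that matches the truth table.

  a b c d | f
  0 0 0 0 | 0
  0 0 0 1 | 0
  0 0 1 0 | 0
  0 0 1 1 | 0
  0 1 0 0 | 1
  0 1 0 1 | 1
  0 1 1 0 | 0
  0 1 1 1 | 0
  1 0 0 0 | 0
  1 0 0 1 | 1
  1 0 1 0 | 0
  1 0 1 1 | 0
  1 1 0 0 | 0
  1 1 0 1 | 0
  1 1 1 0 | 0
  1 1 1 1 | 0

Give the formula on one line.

  ~c = 1100110011001100
  (b & ~c) = 0000110000001100
  (d & a) = 0000000001010101
  ((d & a) & ~c) = 0000000001000100
  ((b & ~c) | ((d & a) & ~c)) = 0000110001001100
  ~a = 1111111100000000
  ~b = 1111000011110000
  (~a | ~b) = 1111111111110000
  (((b & ~c) | ((d & a) & ~c)) & (~a | ~b)) = 0000110001000000

(((b & ~c) | ((d & a) & ~c)) & (~a | ~b))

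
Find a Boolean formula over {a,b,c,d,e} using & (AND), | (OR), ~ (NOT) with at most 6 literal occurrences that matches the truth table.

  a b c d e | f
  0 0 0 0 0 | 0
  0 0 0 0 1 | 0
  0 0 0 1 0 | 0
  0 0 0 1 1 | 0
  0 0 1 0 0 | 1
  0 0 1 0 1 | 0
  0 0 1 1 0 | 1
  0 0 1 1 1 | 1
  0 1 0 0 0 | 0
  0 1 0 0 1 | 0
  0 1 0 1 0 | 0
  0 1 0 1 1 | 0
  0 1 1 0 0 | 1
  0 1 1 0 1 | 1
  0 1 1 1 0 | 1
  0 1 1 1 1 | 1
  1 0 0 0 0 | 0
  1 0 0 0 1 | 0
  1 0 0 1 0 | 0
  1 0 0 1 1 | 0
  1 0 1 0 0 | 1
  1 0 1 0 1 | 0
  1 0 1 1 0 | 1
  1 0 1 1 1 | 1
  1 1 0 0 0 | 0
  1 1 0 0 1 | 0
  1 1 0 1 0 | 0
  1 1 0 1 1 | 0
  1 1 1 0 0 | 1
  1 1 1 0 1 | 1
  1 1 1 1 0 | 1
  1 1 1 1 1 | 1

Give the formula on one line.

(c & (b | (~e | d)))

  ~e = 10101010101010101010101010101010
  (~e | d) = 10111011101110111011101110111011
  (b | (~e | d)) = 10111011111111111011101111111111
  (c & (b | (~e | d))) = 00001011000011110000101100001111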